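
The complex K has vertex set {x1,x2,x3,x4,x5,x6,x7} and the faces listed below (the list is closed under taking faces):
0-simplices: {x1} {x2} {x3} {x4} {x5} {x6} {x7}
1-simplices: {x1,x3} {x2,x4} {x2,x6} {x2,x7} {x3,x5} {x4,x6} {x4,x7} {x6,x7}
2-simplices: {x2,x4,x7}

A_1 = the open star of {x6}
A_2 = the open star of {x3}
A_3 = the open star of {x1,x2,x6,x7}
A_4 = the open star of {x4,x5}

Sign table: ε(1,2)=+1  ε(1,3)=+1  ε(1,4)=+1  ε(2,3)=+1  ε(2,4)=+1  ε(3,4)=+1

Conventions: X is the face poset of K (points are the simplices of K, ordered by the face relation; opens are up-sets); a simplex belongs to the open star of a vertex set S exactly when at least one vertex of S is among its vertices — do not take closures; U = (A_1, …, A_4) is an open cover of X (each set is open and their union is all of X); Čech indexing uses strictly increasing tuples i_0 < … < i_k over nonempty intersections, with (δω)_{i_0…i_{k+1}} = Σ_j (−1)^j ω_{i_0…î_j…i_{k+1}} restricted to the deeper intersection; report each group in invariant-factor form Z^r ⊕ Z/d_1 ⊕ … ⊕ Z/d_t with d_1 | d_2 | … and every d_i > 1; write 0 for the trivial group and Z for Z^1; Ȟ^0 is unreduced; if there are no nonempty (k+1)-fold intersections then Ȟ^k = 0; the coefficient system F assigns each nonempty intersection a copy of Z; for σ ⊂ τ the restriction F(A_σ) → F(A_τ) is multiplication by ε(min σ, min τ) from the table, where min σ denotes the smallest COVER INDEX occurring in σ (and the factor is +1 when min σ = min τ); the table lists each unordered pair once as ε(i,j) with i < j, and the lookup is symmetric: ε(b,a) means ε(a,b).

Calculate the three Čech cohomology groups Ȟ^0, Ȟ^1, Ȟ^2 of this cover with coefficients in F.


cover nerve:
  A1={{x6},{x2,x6},{x4,x6},{x6,x7}} A2={{x3},{x1,x3},{x3,x5}} A3={{x1},{x2},{x6},{x7},{x1,x3},{x2,x4},{x2,x6},{x2,x7},{x4,x6},{x4,x7},{x6,x7},{x2,x4,x7}} A4={{x4},{x5},{x2,x4},{x3,x5},{x4,x6},{x4,x7},{x2,x4,x7}}
  A13={{x6},{x2,x6},{x4,x6},{x6,x7}} A14={{x4,x6}} A23={{x1,x3}} A24={{x3,x5}} A34={{x2,x4},{x4,x6},{x4,x7},{x2,x4,x7}}
  A134={{x4,x6}}
C dims 4,5,1; δ0: rk 3, SNF 1^3; δ1: rk 1, SNF 1^1
Ȟ^0: (4−3)−0=1 ⇒ Z
Ȟ^1: (5−1)−3=1 ⇒ Z
Ȟ^2: (1−0)−1=0 ⇒ 0

Ȟ^0 ≅ Z; Ȟ^1 ≅ Z; Ȟ^2 ≅ 0


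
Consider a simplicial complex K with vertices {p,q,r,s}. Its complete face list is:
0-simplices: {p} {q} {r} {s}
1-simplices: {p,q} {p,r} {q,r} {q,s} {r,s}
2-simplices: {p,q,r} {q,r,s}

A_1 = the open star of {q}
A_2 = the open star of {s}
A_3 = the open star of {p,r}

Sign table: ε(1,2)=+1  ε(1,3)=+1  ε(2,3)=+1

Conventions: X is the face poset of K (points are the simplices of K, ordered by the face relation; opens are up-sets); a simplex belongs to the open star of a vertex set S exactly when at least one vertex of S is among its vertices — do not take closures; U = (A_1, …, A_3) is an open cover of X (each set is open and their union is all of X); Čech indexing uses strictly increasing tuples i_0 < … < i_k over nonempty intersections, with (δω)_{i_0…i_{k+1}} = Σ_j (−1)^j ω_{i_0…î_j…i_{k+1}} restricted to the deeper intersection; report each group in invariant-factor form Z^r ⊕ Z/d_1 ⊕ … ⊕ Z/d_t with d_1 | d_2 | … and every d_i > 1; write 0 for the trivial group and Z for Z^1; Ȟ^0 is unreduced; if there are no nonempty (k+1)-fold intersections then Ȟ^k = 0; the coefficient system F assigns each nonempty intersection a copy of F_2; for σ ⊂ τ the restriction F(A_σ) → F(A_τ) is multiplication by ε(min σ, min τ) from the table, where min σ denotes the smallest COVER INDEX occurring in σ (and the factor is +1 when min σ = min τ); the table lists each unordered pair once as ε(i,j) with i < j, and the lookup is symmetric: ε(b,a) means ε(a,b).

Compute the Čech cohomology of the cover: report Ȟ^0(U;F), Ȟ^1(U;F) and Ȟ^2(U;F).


Ȟ^0 ≅ Z/2; Ȟ^1 ≅ 0; Ȟ^2 ≅ 0

cover nerve:
  A1={{q},{p,q},{q,r},{q,s},{p,q,r},{q,r,s}} A2={{s},{q,s},{r,s},{q,r,s}} A3={{p},{r},{p,q},{p,r},{q,r},{r,s},{p,q,r},{q,r,s}}
  A12={{q,s},{q,r,s}} A13={{p,q},{q,r},{p,q,r},{q,r,s}} A23={{r,s},{q,r,s}}
  A123={{q,r,s}}
C dims 3,3,1; δ0: rk_F2 2; δ1: rk_F2 1
Ȟ^0: (3−2)−0=1 ⇒ Z/2
Ȟ^1: (3−1)−2=0 ⇒ 0
Ȟ^2: (1−0)−1=0 ⇒ 0


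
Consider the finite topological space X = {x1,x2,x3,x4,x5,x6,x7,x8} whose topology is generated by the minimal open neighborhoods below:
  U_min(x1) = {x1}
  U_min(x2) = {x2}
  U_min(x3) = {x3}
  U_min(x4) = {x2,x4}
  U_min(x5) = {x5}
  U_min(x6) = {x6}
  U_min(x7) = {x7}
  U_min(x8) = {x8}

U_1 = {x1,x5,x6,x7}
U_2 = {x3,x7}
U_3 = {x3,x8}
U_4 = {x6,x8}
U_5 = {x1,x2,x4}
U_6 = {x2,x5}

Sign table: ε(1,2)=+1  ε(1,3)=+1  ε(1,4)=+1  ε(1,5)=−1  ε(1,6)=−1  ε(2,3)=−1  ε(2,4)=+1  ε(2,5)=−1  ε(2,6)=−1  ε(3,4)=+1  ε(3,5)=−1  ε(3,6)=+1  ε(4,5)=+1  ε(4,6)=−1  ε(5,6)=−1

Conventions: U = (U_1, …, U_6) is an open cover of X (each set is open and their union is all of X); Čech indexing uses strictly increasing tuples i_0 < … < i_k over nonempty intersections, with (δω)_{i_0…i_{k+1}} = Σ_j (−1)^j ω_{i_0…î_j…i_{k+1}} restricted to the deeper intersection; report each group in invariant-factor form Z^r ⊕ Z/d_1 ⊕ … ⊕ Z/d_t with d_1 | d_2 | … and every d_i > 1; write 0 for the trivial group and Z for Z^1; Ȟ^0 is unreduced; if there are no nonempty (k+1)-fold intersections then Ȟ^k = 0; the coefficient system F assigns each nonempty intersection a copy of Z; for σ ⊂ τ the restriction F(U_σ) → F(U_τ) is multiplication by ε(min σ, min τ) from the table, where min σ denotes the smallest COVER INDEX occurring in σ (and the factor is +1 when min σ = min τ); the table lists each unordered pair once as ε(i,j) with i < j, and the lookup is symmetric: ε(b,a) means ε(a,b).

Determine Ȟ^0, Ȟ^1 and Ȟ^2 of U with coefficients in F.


Ȟ^0(U;F) ≅ 0, Ȟ^1(U;F) ≅ Z ⊕ Z/2, Ȟ^2(U;F) ≅ 0

nonempty overlaps:
  U12={x7} U14={x6} U15={x1} U16={x5} U23={x3} U34={x8} U56={x2}
C dims 6,7; δ0: rk 6, SNF 1^5·2
degree 0: 6−6−0 = 0 → Ȟ^0 ≅ 0
degree 1: 7−0−6 = 1 plus torsion [2] → Ȟ^1 ≅ Z ⊕ Z/2
degree 2: 0−0−0 = 0 → Ȟ^2 ≅ 0


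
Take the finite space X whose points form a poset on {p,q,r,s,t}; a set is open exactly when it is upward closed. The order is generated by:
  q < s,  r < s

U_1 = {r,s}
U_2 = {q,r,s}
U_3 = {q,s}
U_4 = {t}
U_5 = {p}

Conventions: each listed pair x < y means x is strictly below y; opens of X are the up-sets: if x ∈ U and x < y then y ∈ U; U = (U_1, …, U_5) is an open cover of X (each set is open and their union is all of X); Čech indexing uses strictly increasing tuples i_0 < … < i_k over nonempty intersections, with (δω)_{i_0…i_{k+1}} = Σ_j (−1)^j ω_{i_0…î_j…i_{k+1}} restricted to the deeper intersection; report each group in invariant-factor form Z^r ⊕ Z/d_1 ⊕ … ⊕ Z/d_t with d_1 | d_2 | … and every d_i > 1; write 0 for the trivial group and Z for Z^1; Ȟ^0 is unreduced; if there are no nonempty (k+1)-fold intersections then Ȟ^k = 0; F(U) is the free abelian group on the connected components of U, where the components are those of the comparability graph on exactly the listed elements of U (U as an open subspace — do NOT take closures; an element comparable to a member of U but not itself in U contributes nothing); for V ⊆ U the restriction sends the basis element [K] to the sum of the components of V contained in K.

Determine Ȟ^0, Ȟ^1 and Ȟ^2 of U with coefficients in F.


nerve simplices:
  U12={r,s} U13={s} U23={q,s}
  U123={s}
components per intersection:
  U1: {r,s}
  U2: {q,r,s}
  U3: {q,s}
  U4: {t}
  U5: {p}
  U12: {r,s}
  U13: {s}
  U23: {q,s}
  U123: {s}
C dims 5,3,1; δ0: rk 2, SNF 1^2; δ1: rk 1, SNF 1^1
degree 0: 5−2−0 = 3 → Ȟ^0 ≅ Z^3
degree 1: 3−1−2 = 0 → Ȟ^1 ≅ 0
degree 2: 1−0−1 = 0 → Ȟ^2 ≅ 0

Ȟ^0 ≅ Z^3, Ȟ^1 ≅ 0, Ȟ^2 ≅ 0


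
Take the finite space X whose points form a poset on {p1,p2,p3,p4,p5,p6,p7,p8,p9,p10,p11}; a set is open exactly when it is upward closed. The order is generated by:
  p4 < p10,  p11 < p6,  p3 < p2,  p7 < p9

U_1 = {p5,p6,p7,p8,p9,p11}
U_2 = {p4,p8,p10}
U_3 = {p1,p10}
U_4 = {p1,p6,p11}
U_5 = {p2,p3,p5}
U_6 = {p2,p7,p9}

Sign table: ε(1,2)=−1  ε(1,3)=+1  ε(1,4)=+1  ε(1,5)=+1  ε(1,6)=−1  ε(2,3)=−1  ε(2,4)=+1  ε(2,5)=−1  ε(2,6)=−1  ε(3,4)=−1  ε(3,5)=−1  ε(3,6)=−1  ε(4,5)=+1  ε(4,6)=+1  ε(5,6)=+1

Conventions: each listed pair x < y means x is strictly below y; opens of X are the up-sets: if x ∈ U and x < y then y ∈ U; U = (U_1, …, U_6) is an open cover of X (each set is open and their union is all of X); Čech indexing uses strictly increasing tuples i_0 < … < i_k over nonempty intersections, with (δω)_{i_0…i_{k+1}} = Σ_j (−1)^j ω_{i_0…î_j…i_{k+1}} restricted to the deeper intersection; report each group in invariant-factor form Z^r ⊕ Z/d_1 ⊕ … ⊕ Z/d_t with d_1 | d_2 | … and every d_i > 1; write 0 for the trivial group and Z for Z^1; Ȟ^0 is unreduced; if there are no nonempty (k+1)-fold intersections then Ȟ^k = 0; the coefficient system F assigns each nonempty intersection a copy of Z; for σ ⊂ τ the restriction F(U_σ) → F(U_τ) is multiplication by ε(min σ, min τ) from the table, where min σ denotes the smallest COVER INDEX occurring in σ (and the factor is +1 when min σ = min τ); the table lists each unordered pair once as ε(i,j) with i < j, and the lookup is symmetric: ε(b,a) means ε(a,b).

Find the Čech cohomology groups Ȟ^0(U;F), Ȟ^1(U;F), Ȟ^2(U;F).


Ȟ^0 ≅ 0, Ȟ^1 ≅ Z ⊕ Z/2 and Ȟ^2 ≅ 0

nonempty intersections:
  U12={p8} U14={p6,p11} U15={p5} U16={p7,p9} U23={p10} U34={p1} U56={p2}
C dims 6,7; δ0: rk 6, SNF 1^5·2
Ȟ^0: (6−6)−0=0 ⇒ 0
Ȟ^1: (7−0)−6=1 plus torsion [2] ⇒ Z ⊕ Z/2
Ȟ^2: (0−0)−0=0 ⇒ 0


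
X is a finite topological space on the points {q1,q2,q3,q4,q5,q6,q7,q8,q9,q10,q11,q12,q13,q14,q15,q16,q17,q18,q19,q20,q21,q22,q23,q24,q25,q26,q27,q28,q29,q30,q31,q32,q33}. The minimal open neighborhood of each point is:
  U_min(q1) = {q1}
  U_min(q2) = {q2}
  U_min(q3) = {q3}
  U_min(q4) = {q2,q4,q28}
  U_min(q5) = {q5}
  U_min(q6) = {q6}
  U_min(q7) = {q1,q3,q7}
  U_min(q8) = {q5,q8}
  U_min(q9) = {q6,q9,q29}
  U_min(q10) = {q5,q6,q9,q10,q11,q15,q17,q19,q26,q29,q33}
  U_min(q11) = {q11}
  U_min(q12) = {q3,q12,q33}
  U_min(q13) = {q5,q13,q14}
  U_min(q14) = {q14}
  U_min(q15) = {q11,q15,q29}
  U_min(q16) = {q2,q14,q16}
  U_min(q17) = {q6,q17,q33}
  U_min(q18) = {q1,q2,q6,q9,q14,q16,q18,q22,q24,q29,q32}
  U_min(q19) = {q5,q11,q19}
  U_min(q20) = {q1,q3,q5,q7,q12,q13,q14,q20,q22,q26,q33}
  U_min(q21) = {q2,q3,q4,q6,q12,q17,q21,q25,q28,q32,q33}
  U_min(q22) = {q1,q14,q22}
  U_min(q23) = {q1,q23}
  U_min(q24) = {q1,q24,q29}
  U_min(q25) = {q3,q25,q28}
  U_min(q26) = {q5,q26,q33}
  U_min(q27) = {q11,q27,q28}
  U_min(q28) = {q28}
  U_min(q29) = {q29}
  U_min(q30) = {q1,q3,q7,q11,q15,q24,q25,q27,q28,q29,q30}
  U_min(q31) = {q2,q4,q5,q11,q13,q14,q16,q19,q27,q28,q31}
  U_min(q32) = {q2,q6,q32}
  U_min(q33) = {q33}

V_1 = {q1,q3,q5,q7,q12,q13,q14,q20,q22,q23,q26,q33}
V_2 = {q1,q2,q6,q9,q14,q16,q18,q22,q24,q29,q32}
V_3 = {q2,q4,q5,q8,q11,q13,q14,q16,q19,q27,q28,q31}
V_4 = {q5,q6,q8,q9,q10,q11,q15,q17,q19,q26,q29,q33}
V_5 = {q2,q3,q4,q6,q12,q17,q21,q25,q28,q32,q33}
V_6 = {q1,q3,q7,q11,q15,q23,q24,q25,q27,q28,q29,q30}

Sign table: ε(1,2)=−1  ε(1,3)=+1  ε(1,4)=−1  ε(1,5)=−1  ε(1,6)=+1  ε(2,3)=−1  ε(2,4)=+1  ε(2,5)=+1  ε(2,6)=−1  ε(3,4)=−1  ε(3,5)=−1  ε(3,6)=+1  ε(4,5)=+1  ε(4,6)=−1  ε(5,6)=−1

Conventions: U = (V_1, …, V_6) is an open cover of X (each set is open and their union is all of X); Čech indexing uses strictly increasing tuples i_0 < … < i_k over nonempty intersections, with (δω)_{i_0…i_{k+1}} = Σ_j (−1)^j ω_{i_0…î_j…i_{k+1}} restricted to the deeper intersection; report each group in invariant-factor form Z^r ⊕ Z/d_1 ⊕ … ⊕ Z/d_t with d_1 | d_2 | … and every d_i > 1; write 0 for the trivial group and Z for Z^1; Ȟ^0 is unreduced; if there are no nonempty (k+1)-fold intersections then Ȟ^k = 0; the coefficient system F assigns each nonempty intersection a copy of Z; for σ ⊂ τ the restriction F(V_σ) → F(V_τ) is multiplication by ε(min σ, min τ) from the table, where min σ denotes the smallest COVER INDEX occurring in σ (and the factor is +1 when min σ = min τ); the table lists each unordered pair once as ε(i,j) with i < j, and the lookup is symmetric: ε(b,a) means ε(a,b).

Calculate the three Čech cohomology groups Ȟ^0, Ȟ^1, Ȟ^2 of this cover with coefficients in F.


intersection data:
  V12={q1,q14,q22} V13={q5,q13,q14} V14={q5,q26,q33} V15={q3,q12,q33} V16={q1,q3,q7,q23} V23={q2,q14,q16} V24={q6,q9,q29} V25={q2,q6,q32} V26={q1,q24,q29} V34={q5,q8,q11,q19} V35={q2,q4,q28} V36={q11,q27,q28} V45={q6,q17,q33} V46={q11,q15,q29} V56={q3,q25,q28}
  V123={q14} V126={q1} V134={q5} V145={q33} V156={q3} V235={q2} V245={q6} V246={q29} V346={q11} V356={q28}
C dims 6,15,10; δ0: rk 5, SNF 1^5; δ1: rk 10, SNF 1^9·2
Ȟ^0 = (6 − 5) − 0 = 1, so Ȟ^0 ≅ Z
Ȟ^1 = (15 − 10) − 5 = 0, so Ȟ^1 ≅ 0
Ȟ^2 = (10 − 0) − 10 = 0 plus torsion [2], so Ȟ^2 ≅ Z/2

Ȟ^0 ≅ Z,  Ȟ^1 ≅ 0,  Ȟ^2 ≅ Z/2


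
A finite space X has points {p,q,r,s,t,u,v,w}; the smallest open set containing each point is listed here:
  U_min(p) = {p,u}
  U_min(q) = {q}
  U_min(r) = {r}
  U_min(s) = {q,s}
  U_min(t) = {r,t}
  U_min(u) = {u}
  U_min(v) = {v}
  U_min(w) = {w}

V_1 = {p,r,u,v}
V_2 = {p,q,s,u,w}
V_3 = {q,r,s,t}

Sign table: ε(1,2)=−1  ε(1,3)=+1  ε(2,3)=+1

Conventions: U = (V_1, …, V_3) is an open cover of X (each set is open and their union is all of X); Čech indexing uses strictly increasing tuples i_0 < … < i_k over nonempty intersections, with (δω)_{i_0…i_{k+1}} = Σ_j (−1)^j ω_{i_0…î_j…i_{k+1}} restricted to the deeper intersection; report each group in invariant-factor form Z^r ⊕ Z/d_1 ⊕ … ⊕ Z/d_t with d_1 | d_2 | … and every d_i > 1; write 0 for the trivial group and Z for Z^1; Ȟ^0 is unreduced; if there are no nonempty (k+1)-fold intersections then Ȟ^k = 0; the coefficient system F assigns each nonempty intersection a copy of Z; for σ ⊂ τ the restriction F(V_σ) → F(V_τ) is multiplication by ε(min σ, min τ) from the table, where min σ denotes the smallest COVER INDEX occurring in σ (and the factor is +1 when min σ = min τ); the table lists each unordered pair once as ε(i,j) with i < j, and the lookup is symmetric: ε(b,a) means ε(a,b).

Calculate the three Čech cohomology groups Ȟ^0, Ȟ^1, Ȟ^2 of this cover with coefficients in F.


Ȟ^0(U;F) ≅ 0, Ȟ^1(U;F) ≅ Z/2 and Ȟ^2(U;F) ≅ 0

nonempty overlaps:
  V12={p,u} V13={r} V23={q,s}
C dims 3,3; δ0: rk 3, SNF 1^2·2
degree 0: 3−3−0 = 0 → Ȟ^0 ≅ 0
degree 1: 3−0−3 = 0 plus torsion [2] → Ȟ^1 ≅ Z/2
degree 2: 0−0−0 = 0 → Ȟ^2 ≅ 0


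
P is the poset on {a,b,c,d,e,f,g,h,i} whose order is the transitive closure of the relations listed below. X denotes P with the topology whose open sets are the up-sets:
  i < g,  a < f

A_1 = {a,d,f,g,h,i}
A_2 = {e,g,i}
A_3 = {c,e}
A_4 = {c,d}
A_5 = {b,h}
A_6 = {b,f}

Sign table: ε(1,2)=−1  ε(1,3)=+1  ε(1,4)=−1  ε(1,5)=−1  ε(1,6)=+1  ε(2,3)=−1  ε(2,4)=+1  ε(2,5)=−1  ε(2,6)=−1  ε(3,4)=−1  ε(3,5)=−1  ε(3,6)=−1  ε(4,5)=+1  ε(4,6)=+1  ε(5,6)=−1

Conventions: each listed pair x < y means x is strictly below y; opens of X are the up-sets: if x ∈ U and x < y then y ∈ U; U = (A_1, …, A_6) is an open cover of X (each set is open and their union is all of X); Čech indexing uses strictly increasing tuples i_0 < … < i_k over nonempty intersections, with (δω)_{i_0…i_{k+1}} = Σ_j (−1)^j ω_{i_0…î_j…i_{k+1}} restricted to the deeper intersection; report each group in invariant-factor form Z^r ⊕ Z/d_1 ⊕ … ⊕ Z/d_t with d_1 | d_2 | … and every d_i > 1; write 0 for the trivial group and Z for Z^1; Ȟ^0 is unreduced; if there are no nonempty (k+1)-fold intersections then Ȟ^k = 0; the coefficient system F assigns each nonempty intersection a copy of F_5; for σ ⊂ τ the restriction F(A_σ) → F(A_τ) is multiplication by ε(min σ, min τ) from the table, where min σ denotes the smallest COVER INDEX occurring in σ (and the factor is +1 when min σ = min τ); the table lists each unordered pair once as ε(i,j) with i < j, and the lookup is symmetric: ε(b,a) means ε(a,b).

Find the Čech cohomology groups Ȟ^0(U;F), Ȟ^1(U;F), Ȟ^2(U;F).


nonempty overlaps:
  A12={g,i} A14={d} A15={h} A16={f} A23={e} A34={c} A56={b}
C dims 6,7; δ0: rk_F5 5
degree 0: 6−5−0 = 1 → Ȟ^0 ≅ Z/5
degree 1: 7−0−5 = 2 → Ȟ^1 ≅ Z/5 ⊕ Z/5
degree 2: 0−0−0 = 0 → Ȟ^2 ≅ 0

Ȟ^0 = Z/5,  Ȟ^1 = Z/5 ⊕ Z/5,  Ȟ^2 = 0


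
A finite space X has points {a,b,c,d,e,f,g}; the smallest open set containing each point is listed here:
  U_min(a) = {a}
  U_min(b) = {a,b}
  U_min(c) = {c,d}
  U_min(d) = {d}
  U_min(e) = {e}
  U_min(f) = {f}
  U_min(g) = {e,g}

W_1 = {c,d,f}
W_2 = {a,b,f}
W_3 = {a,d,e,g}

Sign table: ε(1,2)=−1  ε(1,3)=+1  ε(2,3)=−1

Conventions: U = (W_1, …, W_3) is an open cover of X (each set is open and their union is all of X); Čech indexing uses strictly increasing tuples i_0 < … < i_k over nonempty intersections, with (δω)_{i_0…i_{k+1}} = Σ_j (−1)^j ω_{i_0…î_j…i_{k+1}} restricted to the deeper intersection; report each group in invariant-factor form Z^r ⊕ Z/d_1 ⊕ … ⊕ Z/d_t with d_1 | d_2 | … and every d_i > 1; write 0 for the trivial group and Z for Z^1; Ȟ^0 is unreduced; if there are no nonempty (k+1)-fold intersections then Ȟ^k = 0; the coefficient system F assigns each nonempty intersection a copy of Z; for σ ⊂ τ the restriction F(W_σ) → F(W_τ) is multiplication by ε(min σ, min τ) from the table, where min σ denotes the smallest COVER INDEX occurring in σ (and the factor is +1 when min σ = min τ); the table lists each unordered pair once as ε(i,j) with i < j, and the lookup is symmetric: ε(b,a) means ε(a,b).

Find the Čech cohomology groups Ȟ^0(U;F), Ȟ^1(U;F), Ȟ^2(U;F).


nerve of the cover:
  W12={f} W13={d} W23={a}
C dims 3,3; δ0: rk 2, SNF 1^2
Ȟ^0 = (3 − 2) − 0 = 1, so Ȟ^0 ≅ Z
Ȟ^1 = (3 − 0) − 2 = 1, so Ȟ^1 ≅ Z
Ȟ^2 = (0 − 0) − 0 = 0, so Ȟ^2 ≅ 0

Ȟ^0 ≅ Z, Ȟ^1 ≅ Z and Ȟ^2 ≅ 0


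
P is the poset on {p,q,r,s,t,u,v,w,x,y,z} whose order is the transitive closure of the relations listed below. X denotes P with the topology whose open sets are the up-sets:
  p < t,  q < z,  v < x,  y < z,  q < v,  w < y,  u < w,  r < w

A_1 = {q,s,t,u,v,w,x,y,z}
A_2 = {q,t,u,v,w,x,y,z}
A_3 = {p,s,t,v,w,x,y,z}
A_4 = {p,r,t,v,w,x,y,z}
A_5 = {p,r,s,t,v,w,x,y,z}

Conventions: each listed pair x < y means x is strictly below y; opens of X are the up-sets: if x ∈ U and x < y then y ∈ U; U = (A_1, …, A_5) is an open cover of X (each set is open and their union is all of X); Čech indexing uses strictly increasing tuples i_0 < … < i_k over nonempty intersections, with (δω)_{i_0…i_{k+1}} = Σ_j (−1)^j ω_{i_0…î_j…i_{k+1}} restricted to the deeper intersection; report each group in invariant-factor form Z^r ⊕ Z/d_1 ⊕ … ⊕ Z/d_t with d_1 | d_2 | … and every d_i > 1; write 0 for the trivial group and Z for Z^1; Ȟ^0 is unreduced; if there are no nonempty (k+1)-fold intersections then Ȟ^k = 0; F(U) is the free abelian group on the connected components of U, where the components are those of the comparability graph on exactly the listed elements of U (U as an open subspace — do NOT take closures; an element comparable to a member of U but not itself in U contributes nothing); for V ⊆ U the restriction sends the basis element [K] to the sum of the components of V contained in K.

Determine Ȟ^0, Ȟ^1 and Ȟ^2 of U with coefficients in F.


nonempty overlaps:
  A12={q,t,u,v,w,x,y,z} A13={s,t,v,w,x,y,z} A14={t,v,w,x,y,z} A15={s,t,v,w,x,y,z} A23={t,v,w,x,y,z} A24={t,v,w,x,y,z} A25={t,v,w,x,y,z} A34={p,t,v,w,x,y,z} A35={p,s,t,v,w,x,y,z} A45={p,r,t,v,w,x,y,z}
  A123={t,v,w,x,y,z} A124={t,v,w,x,y,z} A125={t,v,w,x,y,z} A134={t,v,w,x,y,z} A135={s,t,v,w,x,y,z} A145={t,v,w,x,y,z} A234={t,v,w,x,y,z} A235={t,v,w,x,y,z} A245={t,v,w,x,y,z} A345={p,t,v,w,x,y,z}
  A1234={t,v,w,x,y,z} A1235={t,v,w,x,y,z} A1245={t,v,w,x,y,z} A1345={t,v,w,x,y,z} A2345={t,v,w,x,y,z}
  A12345={t,v,w,x,y,z}
components per intersection:
  A1: {q,u,v,w,x,y,z} {s} {t}
  A2: {q,u,v,w,x,y,z} {t}
  A3: {p,t} {s} {v,x} {w,y,z}
  A4: {p,t} {r,w,y,z} {v,x}
  A5: {p,t} {r,w,y,z} {s} {v,x}
  A12: {q,u,v,w,x,y,z} {t}
  A13: {s} {t} {v,x} {w,y,z}
  A14: {t} {v,x} {w,y,z}
  A15: {s} {t} {v,x} {w,y,z}
  A23: {t} {v,x} {w,y,z}
  A24: {t} {v,x} {w,y,z}
  A25: {t} {v,x} {w,y,z}
  A34: {p,t} {v,x} {w,y,z}
  A35: {p,t} {s} {v,x} {w,y,z}
  A45: {p,t} {r,w,y,z} {v,x}
  A123: {t} {v,x} {w,y,z}
  A124: {t} {v,x} {w,y,z}
  A125: {t} {v,x} {w,y,z}
  A134: {t} {v,x} {w,y,z}
  A135: {s} {t} {v,x} {w,y,z}
  A145: {t} {v,x} {w,y,z}
  A234: {t} {v,x} {w,y,z}
  A235: {t} {v,x} {w,y,z}
  A245: {t} {v,x} {w,y,z}
  A345: {p,t} {v,x} {w,y,z}
  A1234: {t} {v,x} {w,y,z}
  A1235: {t} {v,x} {w,y,z}
  A1245: {t} {v,x} {w,y,z}
  A1345: {t} {v,x} {w,y,z}
  A2345: {t} {v,x} {w,y,z}
  A12345: {t} {v,x} {w,y,z}
C dims 16,32,31,15; δ0: rk 13, SNF 1^13; δ1: rk 19, SNF 1^19; δ2: rk 12, SNF 1^12
degree 0: 16−13−0 = 3 → Ȟ^0 ≅ Z^3
degree 1: 32−19−13 = 0 → Ȟ^1 ≅ 0
degree 2: 31−12−19 = 0 → Ȟ^2 ≅ 0

Ȟ^0(U;F) ≅ Z^3, Ȟ^1(U;F) ≅ 0, Ȟ^2(U;F) ≅ 0


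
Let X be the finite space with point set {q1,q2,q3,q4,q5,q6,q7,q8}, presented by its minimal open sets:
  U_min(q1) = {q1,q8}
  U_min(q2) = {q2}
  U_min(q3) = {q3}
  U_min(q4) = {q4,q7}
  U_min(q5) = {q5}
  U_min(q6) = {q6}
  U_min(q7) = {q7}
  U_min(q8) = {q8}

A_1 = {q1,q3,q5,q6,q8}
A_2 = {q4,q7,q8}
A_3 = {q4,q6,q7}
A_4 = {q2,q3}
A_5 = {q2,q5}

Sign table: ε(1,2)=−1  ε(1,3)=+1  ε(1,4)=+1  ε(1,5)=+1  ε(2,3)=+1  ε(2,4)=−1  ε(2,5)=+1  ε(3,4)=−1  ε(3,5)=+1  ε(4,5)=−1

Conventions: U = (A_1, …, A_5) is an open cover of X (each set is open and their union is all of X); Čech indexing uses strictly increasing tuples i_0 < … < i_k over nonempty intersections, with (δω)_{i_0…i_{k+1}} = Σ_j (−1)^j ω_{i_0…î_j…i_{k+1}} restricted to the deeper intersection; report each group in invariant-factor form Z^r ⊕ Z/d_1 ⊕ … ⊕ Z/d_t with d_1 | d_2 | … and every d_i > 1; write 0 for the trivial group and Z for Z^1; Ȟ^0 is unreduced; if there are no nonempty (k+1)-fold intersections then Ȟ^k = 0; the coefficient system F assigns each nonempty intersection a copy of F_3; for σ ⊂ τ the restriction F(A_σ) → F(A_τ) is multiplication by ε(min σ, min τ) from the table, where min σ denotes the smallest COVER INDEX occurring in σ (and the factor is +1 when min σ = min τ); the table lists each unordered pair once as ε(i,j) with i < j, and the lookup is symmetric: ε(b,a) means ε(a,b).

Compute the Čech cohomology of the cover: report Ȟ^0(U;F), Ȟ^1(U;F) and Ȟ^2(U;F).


nonempty intersections:
  A12={q8} A13={q6} A14={q3} A15={q5} A23={q4,q7} A45={q2}
C dims 5,6; δ0: rk_F3 5
Ȟ^0: (5−5)−0=0 ⇒ 0
Ȟ^1: (6−0)−5=1 ⇒ Z/3
Ȟ^2: (0−0)−0=0 ⇒ 0

Ȟ^0 ≅ 0,  Ȟ^1 ≅ Z/3,  Ȟ^2 ≅ 0


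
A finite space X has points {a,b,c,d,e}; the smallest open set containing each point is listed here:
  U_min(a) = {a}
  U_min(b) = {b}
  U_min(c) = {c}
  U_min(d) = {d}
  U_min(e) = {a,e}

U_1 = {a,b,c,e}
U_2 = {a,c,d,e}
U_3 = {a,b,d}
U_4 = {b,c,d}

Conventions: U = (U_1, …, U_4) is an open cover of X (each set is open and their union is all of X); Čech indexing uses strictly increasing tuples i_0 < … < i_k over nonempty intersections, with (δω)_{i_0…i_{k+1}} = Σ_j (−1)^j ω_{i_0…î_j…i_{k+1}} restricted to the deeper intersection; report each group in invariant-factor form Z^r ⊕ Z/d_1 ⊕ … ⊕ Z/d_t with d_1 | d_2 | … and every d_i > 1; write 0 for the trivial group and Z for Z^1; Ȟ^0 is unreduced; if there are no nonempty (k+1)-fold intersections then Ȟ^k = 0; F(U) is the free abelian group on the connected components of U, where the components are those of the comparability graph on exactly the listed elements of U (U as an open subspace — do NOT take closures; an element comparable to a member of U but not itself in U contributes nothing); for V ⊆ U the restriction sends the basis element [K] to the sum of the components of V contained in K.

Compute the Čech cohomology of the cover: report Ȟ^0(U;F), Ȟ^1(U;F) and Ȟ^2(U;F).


Ȟ^0(U;F) ≅ Z^4,  Ȟ^1(U;F) ≅ 0,  Ȟ^2(U;F) ≅ 0

intersection data:
  U12={a,c,e} U13={a,b} U14={b,c} U23={a,d} U24={c,d} U34={b,d}
  U123={a} U124={c} U134={b} U234={d}
components per intersection:
  U1: {a,e} {b} {c}
  U2: {a,e} {c} {d}
  U3: {a} {b} {d}
  U4: {b} {c} {d}
  U12: {a,e} {c}
  U13: {a} {b}
  U14: {b} {c}
  U23: {a} {d}
  U24: {c} {d}
  U34: {b} {d}
  U123: {a}
  U124: {c}
  U134: {b}
  U234: {d}
C dims 12,12,4; δ0: rk 8, SNF 1^8; δ1: rk 4, SNF 1^4
Ȟ^0 = (12 − 8) − 0 = 4, so Ȟ^0 ≅ Z^4
Ȟ^1 = (12 − 4) − 8 = 0, so Ȟ^1 ≅ 0
Ȟ^2 = (4 − 0) − 4 = 0, so Ȟ^2 ≅ 0


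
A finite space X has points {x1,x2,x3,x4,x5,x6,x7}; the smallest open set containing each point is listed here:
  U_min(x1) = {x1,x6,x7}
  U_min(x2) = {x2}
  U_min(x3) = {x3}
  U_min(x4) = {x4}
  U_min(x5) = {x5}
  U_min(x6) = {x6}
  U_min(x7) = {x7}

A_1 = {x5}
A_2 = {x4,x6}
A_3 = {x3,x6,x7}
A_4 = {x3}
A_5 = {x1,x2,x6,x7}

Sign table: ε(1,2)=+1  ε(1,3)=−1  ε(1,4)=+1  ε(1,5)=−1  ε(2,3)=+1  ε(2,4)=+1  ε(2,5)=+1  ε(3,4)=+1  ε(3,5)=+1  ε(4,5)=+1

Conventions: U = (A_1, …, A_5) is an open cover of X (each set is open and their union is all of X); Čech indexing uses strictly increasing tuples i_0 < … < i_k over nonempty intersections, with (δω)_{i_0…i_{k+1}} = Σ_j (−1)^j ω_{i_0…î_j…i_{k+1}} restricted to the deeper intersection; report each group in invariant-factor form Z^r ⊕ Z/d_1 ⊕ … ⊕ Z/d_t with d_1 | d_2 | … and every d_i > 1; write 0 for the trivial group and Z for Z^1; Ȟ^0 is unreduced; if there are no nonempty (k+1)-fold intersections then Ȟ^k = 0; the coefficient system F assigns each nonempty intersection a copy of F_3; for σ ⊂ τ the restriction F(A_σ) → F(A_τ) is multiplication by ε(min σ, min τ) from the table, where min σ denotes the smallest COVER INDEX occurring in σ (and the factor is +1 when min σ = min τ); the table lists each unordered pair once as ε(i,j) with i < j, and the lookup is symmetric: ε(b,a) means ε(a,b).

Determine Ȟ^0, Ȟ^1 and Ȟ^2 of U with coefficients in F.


Ȟ^0 = Z/3 ⊕ Z/3, Ȟ^1 = 0 and Ȟ^2 = 0

nerve of the cover:
  A23={x6} A25={x6} A34={x3} A35={x6,x7}
  A235={x6}
C dims 5,4,1; δ0: rk_F3 3; δ1: rk_F3 1
Ȟ^0 = (5 − 3) − 0 = 2, so Ȟ^0 ≅ Z/3 ⊕ Z/3
Ȟ^1 = (4 − 1) − 3 = 0, so Ȟ^1 ≅ 0
Ȟ^2 = (1 − 0) − 1 = 0, so Ȟ^2 ≅ 0


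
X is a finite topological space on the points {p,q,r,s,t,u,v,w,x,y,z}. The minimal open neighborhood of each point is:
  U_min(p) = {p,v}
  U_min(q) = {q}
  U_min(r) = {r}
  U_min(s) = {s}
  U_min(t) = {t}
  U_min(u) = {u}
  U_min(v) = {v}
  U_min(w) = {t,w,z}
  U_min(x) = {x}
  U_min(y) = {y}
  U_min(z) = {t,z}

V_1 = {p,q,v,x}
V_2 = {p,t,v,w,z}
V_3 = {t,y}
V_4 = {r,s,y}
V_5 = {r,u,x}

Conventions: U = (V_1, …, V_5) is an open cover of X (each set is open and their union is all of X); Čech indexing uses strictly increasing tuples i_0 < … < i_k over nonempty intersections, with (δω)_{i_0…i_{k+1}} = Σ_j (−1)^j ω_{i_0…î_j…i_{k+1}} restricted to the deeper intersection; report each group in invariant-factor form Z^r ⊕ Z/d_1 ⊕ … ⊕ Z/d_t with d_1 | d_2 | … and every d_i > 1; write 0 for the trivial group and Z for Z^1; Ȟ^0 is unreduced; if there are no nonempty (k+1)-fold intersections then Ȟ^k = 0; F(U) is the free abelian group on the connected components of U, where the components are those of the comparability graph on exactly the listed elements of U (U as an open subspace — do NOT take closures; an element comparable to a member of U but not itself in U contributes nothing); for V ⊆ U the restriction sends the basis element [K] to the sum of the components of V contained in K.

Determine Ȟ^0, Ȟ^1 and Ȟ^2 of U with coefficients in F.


nerve simplices:
  V12={p,v} V15={x} V23={t} V34={y} V45={r}
components per intersection:
  V1: {p,v} {q} {x}
  V2: {p,v} {t,w,z}
  V3: {t} {y}
  V4: {r} {s} {y}
  V5: {r} {u} {x}
  V12: {p,v}
  V15: {x}
  V23: {t}
  V34: {y}
  V45: {r}
C dims 13,5; δ0: rk 5, SNF 1^5
degree 0: 13−5−0 = 8 → Ȟ^0 ≅ Z^8
degree 1: 5−0−5 = 0 → Ȟ^1 ≅ 0
degree 2: 0−0−0 = 0 → Ȟ^2 ≅ 0

Ȟ^0 ≅ Z^8, Ȟ^1 ≅ 0 and Ȟ^2 ≅ 0


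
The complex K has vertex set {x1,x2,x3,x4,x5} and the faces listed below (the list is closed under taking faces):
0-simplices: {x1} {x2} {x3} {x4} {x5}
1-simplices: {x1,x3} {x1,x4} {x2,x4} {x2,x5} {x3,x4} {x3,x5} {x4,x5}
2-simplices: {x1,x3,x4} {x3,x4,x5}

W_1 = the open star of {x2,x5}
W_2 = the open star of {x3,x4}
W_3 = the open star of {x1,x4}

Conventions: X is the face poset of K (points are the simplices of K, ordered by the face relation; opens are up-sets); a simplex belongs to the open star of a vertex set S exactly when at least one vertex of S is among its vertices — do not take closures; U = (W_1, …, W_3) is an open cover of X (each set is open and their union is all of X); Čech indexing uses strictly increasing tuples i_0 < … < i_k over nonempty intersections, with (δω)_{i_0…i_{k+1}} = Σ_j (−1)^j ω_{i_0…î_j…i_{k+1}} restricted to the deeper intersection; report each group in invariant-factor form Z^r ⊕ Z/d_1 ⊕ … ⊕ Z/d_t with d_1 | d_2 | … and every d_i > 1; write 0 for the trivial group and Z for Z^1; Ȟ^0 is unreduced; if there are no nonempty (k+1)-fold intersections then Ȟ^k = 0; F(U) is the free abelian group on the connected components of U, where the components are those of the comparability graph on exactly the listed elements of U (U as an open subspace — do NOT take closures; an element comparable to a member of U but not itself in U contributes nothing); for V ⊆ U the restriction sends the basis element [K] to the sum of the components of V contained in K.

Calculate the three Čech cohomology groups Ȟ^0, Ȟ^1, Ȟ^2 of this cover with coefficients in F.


Ȟ^0 ≅ Z,  Ȟ^1 ≅ Z,  Ȟ^2 ≅ 0

nonempty intersections:
  W1={{x2},{x5},{x2,x4},{x2,x5},{x3,x5},{x4,x5},{x3,x4,x5}} W2={{x3},{x4},{x1,x3},{x1,x4},{x2,x4},{x3,x4},{x3,x5},{x4,x5},{x1,x3,x4},{x3,x4,x5}} W3={{x1},{x4},{x1,x3},{x1,x4},{x2,x4},{x3,x4},{x4,x5},{x1,x3,x4},{x3,x4,x5}}
  W12={{x2,x4},{x3,x5},{x4,x5},{x3,x4,x5}} W13={{x2,x4},{x4,x5},{x3,x4,x5}} W23={{x4},{x1,x3},{x1,x4},{x2,x4},{x3,x4},{x4,x5},{x1,x3,x4},{x3,x4,x5}}
  W123={{x2,x4},{x4,x5},{x3,x4,x5}}
components per intersection:
  W1: {{x2},{x5},{x2,x4},{x2,x5},{x3,x5},{x4,x5},{x3,x4,x5}}
  W2: {{x3},{x4},{x1,x3},{x1,x4},{x2,x4},{x3,x4},{x3,x5},{x4,x5},{x1,x3,x4},{x3,x4,x5}}
  W3: {{x1},{x4},{x1,x3},{x1,x4},{x2,x4},{x3,x4},{x4,x5},{x1,x3,x4},{x3,x4,x5}}
  W12: {{x2,x4}} {{x3,x5},{x4,x5},{x3,x4,x5}}
  W13: {{x2,x4}} {{x4,x5},{x3,x4,x5}}
  W23: {{x4},{x1,x3},{x1,x4},{x2,x4},{x3,x4},{x4,x5},{x1,x3,x4},{x3,x4,x5}}
  W123: {{x2,x4}} {{x4,x5},{x3,x4,x5}}
C dims 3,5,2; δ0: rk 2, SNF 1^2; δ1: rk 2, SNF 1^2
Ȟ^0: (3−2)−0=1 ⇒ Z
Ȟ^1: (5−2)−2=1 ⇒ Z
Ȟ^2: (2−0)−2=0 ⇒ 0


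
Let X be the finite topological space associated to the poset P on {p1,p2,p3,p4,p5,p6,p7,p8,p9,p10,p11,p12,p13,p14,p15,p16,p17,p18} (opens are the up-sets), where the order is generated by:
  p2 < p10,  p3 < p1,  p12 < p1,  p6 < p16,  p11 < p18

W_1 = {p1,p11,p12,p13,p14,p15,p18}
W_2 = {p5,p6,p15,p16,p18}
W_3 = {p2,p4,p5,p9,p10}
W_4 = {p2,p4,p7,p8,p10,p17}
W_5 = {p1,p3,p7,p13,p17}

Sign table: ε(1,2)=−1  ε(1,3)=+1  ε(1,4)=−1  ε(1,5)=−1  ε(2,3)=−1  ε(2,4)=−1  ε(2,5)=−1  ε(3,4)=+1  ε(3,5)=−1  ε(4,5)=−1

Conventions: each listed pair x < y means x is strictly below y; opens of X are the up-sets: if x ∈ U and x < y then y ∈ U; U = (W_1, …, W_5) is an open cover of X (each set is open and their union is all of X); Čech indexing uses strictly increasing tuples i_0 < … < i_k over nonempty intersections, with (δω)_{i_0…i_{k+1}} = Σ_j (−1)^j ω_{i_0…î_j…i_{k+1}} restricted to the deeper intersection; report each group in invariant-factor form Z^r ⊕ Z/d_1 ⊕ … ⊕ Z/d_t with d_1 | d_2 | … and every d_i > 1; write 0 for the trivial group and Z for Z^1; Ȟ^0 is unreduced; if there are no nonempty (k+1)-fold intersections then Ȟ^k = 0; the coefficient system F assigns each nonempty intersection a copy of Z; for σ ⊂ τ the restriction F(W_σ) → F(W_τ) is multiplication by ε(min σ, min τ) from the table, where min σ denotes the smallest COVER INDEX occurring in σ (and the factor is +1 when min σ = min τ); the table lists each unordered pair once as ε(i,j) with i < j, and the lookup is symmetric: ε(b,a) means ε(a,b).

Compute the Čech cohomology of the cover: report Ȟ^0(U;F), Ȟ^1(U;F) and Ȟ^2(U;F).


Ȟ^0(U;F) ≅ Z; Ȟ^1(U;F) ≅ Z; Ȟ^2(U;F) ≅ 0

cover nerve:
  W12={p15,p18} W15={p1,p13} W23={p5} W34={p2,p4,p10} W45={p7,p17}
C dims 5,5; δ0: rk 4, SNF 1^4
Ȟ^0: (5−4)−0=1 ⇒ Z
Ȟ^1: (5−0)−4=1 ⇒ Z
Ȟ^2: (0−0)−0=0 ⇒ 0


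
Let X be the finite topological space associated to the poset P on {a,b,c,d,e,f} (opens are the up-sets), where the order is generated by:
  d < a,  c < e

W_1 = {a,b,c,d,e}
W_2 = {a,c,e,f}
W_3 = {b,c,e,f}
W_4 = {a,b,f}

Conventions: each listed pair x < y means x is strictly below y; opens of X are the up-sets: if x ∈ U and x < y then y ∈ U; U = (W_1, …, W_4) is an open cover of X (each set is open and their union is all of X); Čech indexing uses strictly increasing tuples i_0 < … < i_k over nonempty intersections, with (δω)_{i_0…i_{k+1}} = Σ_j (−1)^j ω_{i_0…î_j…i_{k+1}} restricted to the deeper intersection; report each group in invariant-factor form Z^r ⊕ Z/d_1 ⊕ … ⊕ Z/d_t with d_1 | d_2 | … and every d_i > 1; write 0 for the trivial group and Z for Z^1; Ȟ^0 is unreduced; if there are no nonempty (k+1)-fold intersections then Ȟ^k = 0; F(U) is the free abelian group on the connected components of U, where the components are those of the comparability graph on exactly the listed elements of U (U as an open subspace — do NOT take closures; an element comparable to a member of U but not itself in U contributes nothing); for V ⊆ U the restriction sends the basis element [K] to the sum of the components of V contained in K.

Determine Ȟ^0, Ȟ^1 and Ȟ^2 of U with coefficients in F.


Ȟ^0(U;F) ≅ Z^4,  Ȟ^1(U;F) ≅ 0,  Ȟ^2(U;F) ≅ 0

cover nerve:
  W12={a,c,e} W13={b,c,e} W14={a,b} W23={c,e,f} W24={a,f} W34={b,f}
  W123={c,e} W124={a} W134={b} W234={f}
components per intersection:
  W1: {a,d} {b} {c,e}
  W2: {a} {c,e} {f}
  W3: {b} {c,e} {f}
  W4: {a} {b} {f}
  W12: {a} {c,e}
  W13: {b} {c,e}
  W14: {a} {b}
  W23: {c,e} {f}
  W24: {a} {f}
  W34: {b} {f}
  W123: {c,e}
  W124: {a}
  W134: {b}
  W234: {f}
C dims 12,12,4; δ0: rk 8, SNF 1^8; δ1: rk 4, SNF 1^4
Ȟ^0: (12−8)−0=4 ⇒ Z^4
Ȟ^1: (12−4)−8=0 ⇒ 0
Ȟ^2: (4−0)−4=0 ⇒ 0


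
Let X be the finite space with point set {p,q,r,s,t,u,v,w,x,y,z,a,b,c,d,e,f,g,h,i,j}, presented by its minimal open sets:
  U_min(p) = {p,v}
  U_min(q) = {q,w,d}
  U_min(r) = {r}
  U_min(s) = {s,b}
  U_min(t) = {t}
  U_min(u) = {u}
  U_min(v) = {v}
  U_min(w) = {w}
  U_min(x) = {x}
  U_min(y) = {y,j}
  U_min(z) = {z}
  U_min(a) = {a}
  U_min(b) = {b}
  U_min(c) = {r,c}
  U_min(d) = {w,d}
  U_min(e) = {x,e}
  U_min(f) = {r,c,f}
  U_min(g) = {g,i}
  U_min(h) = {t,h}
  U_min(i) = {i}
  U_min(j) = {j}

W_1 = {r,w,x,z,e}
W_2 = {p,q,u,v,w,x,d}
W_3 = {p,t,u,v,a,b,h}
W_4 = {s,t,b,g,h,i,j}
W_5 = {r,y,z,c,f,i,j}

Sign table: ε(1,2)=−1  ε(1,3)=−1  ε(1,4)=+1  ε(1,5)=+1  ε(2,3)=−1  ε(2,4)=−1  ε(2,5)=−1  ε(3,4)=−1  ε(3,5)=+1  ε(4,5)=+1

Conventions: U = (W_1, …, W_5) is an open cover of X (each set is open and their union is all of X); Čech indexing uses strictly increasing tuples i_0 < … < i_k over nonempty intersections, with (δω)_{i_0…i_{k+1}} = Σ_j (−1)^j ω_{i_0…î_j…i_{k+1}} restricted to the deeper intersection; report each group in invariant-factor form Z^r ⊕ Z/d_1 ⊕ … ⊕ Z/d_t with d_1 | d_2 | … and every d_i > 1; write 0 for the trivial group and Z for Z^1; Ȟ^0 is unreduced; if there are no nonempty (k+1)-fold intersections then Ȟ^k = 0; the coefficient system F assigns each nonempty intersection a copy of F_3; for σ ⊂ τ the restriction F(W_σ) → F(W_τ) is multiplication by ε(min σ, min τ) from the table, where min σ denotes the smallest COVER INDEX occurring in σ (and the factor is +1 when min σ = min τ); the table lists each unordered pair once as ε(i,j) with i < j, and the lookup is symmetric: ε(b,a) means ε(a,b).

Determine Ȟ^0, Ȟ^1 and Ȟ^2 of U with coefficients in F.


Ȟ^0 ≅ 0; Ȟ^1 ≅ 0; Ȟ^2 ≅ 0

nonempty intersections:
  W12={w,x} W15={r,z} W23={p,u,v} W34={t,b,h} W45={i,j}
C dims 5,5; δ0: rk_F3 5
Ȟ^0: (5−5)−0=0 ⇒ 0
Ȟ^1: (5−0)−5=0 ⇒ 0
Ȟ^2: (0−0)−0=0 ⇒ 0


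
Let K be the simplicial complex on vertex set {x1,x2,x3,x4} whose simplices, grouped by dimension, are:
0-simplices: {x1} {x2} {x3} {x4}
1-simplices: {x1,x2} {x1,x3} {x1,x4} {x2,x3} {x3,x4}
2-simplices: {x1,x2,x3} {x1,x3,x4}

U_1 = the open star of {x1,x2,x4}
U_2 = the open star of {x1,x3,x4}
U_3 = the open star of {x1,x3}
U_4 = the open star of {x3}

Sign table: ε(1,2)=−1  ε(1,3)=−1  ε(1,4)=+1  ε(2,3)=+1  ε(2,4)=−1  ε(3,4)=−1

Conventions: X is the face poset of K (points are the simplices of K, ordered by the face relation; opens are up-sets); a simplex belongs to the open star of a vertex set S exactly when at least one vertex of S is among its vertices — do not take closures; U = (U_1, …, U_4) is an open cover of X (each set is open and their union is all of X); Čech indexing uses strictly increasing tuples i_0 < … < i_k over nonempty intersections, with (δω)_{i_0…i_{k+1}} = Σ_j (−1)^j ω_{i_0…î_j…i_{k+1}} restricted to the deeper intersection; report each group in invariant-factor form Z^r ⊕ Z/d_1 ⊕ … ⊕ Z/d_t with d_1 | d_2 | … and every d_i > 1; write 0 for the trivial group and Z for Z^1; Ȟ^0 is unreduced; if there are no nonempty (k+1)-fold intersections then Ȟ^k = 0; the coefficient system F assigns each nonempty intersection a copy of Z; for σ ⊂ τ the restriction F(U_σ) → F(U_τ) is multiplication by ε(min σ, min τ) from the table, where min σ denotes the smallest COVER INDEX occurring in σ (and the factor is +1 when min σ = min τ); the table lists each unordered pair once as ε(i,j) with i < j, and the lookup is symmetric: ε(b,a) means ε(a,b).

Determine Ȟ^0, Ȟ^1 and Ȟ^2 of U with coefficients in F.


Ȟ^0 ≅ Z; Ȟ^1 ≅ 0; Ȟ^2 ≅ 0

nonempty intersections:
  U1={{x1},{x2},{x4},{x1,x2},{x1,x3},{x1,x4},{x2,x3},{x3,x4},{x1,x2,x3},{x1,x3,x4}} U2={{x1},{x3},{x4},{x1,x2},{x1,x3},{x1,x4},{x2,x3},{x3,x4},{x1,x2,x3},{x1,x3,x4}} U3={{x1},{x3},{x1,x2},{x1,x3},{x1,x4},{x2,x3},{x3,x4},{x1,x2,x3},{x1,x3,x4}} U4={{x3},{x1,x3},{x2,x3},{x3,x4},{x1,x2,x3},{x1,x3,x4}}
  U12={{x1},{x4},{x1,x2},{x1,x3},{x1,x4},{x2,x3},{x3,x4},{x1,x2,x3},{x1,x3,x4}} U13={{x1},{x1,x2},{x1,x3},{x1,x4},{x2,x3},{x3,x4},{x1,x2,x3},{x1,x3,x4}} U14={{x1,x3},{x2,x3},{x3,x4},{x1,x2,x3},{x1,x3,x4}} U23={{x1},{x3},{x1,x2},{x1,x3},{x1,x4},{x2,x3},{x3,x4},{x1,x2,x3},{x1,x3,x4}} U24={{x3},{x1,x3},{x2,x3},{x3,x4},{x1,x2,x3},{x1,x3,x4}} U34={{x3},{x1,x3},{x2,x3},{x3,x4},{x1,x2,x3},{x1,x3,x4}}
  U123={{x1},{x1,x2},{x1,x3},{x1,x4},{x2,x3},{x3,x4},{x1,x2,x3},{x1,x3,x4}} U124={{x1,x3},{x2,x3},{x3,x4},{x1,x2,x3},{x1,x3,x4}} U134={{x1,x3},{x2,x3},{x3,x4},{x1,x2,x3},{x1,x3,x4}} U234={{x3},{x1,x3},{x2,x3},{x3,x4},{x1,x2,x3},{x1,x3,x4}}
  U1234={{x1,x3},{x2,x3},{x3,x4},{x1,x2,x3},{x1,x3,x4}}
C dims 4,6,4,1; δ0: rk 3, SNF 1^3; δ1: rk 3, SNF 1^3; δ2: rk 1, SNF 1^1
Ȟ^0: (4−3)−0=1 ⇒ Z
Ȟ^1: (6−3)−3=0 ⇒ 0
Ȟ^2: (4−1)−3=0 ⇒ 0


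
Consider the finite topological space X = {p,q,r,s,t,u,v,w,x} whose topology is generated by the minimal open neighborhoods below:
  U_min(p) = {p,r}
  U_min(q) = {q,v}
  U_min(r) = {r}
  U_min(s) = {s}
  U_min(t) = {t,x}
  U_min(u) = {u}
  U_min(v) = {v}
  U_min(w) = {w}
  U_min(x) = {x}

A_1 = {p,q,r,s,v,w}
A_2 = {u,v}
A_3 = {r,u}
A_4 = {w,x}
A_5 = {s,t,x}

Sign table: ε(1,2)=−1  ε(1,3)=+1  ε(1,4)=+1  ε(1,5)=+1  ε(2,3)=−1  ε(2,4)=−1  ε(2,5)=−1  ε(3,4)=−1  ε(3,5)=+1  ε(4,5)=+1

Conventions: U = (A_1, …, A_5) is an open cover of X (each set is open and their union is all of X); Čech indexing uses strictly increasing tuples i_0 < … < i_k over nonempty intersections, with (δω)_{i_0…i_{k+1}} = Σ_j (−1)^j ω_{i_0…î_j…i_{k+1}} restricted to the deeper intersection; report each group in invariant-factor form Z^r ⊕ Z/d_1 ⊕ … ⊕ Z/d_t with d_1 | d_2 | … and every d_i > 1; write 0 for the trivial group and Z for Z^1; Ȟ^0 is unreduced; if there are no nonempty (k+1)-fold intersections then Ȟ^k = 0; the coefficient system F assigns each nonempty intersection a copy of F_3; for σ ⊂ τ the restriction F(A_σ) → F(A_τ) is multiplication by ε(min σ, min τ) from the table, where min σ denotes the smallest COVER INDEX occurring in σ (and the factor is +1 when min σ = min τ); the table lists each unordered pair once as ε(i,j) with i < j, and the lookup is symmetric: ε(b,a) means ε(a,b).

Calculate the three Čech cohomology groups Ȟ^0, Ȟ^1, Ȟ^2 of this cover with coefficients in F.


nonempty intersections:
  A12={v} A13={r} A14={w} A15={s} A23={u} A45={x}
C dims 5,6; δ0: rk_F3 4
Ȟ^0: (5−4)−0=1 ⇒ Z/3
Ȟ^1: (6−0)−4=2 ⇒ Z/3 ⊕ Z/3
Ȟ^2: (0−0)−0=0 ⇒ 0

Ȟ^0(U;F) ≅ Z/3, Ȟ^1(U;F) ≅ Z/3 ⊕ Z/3, Ȟ^2(U;F) ≅ 0
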